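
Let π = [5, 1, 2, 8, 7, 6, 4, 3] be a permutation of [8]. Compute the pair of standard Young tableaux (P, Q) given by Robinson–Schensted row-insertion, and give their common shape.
P = [1, 2, 3] / [4, 6] / [5] / [7] / [8];  Q = [1, 3, 4] / [2, 5] / [6] / [7] / [8];  common shape = (3, 2, 1, 1, 1)

Row-insert the values π_1, π_2, … into P one at a time, bumping the leftmost entry strictly greater than the inserted value down to the next row. The recording tableau Q records, in position (i, j), the step at which that cell was added to P.
  Insert 5 (step 1): P = [5];  Q = [1]
  Insert 1 (step 2): P = [1] / [5];  Q = [1] / [2]
  Insert 2 (step 3): P = [1, 2] / [5];  Q = [1, 3] / [2]
  Insert 8 (step 4): P = [1, 2, 8] / [5];  Q = [1, 3, 4] / [2]
  Insert 7 (step 5): P = [1, 2, 7] / [5, 8];  Q = [1, 3, 4] / [2, 5]
  Insert 6 (step 6): P = [1, 2, 6] / [5, 7] / [8];  Q = [1, 3, 4] / [2, 5] / [6]
  Insert 4 (step 7): P = [1, 2, 4] / [5, 6] / [7] / [8];  Q = [1, 3, 4] / [2, 5] / [6] / [7]
  Insert 3 (step 8): P = [1, 2, 3] / [4, 6] / [5] / [7] / [8];  Q = [1, 3, 4] / [2, 5] / [6] / [7] / [8]
Final shape: (3, 2, 1, 1, 1).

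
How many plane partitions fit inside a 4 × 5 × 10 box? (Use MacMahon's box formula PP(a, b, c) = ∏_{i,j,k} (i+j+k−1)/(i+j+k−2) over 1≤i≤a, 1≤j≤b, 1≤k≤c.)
PP(4, 5, 10) = 98561919456

Evaluate the triple product over i = 1..4, j = 1..5, k = 1..10. The factors are (2/1) · (3/2) · (4/3) · (5/4) · (6/5) · (7/6) · (8/7) · (9/8) · … (200 factors total). The numerators and denominators telescope so the product is an integer; carrying out the multiplication exactly gives PP(4, 5, 10) = 98561919456.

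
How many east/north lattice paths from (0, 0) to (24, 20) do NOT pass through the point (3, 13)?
Number of paths = 1760376287670

Total paths from (0, 0) to (24, 20): C(44, 24) = 1761039350070. Paths through (3, 13): (paths (0, 0) → (3, 13)) × (paths (3, 13) → (24, 20)) = C(16, 3) · C(28, 21) = 560 · 1184040 = 663062400. Avoidance count = 1761039350070 − 663062400 = 1760376287670.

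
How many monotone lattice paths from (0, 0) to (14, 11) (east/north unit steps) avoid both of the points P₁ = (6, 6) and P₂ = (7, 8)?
Number of paths = 2828652

Inclusion–exclusion. Total paths: C(25, 14) = 4457400. Through P₁: C(12, 6)·C(13, 8) = 1189188. Through P₂: C(15, 7)·C(10, 7) = 772200. Since P₁ is strictly southwest of P₂, a monotone path through both must visit P₁ then P₂; paths through both = C(12, 6)·C(3, 1)·C(10, 7) = 332640. Avoid both = 4457400 − 1189188 − 772200 + 332640 = 2828652.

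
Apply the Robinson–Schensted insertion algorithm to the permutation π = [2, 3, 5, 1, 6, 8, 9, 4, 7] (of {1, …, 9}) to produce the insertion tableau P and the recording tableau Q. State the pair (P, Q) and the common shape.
P = [1, 3, 4, 6, 7, 9] / [2, 5, 8];  Q = [1, 2, 3, 5, 6, 7] / [4, 8, 9];  common shape = (6, 3)

Row-insert the values π_1, π_2, … into P one at a time, bumping the leftmost entry strictly greater than the inserted value down to the next row. The recording tableau Q records, in position (i, j), the step at which that cell was added to P.
  Insert 2 (step 1): P = [2];  Q = [1]
  Insert 3 (step 2): P = [2, 3];  Q = [1, 2]
  Insert 5 (step 3): P = [2, 3, 5];  Q = [1, 2, 3]
  Insert 1 (step 4): P = [1, 3, 5] / [2];  Q = [1, 2, 3] / [4]
  Insert 6 (step 5): P = [1, 3, 5, 6] / [2];  Q = [1, 2, 3, 5] / [4]
  Insert 8 (step 6): P = [1, 3, 5, 6, 8] / [2];  Q = [1, 2, 3, 5, 6] / [4]
  Insert 9 (step 7): P = [1, 3, 5, 6, 8, 9] / [2];  Q = [1, 2, 3, 5, 6, 7] / [4]
  Insert 4 (step 8): P = [1, 3, 4, 6, 8, 9] / [2, 5];  Q = [1, 2, 3, 5, 6, 7] / [4, 8]
  Insert 7 (step 9): P = [1, 3, 4, 6, 7, 9] / [2, 5, 8];  Q = [1, 2, 3, 5, 6, 7] / [4, 8, 9]
Final shape: (6, 3).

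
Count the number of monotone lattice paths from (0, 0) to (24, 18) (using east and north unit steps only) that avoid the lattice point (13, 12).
Number of paths = 289338208250

Total paths from (0, 0) to (24, 18): C(42, 24) = 353697121050. Paths through (13, 12): (paths (0, 0) → (13, 12)) × (paths (13, 12) → (24, 18)) = C(25, 13) · C(17, 11) = 5200300 · 12376 = 64358912800. Avoidance count = 353697121050 − 64358912800 = 289338208250.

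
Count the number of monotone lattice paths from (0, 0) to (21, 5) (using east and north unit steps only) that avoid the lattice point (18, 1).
Number of paths = 65115

Total paths from (0, 0) to (21, 5): C(26, 21) = 65780. Paths through (18, 1): (paths (0, 0) → (18, 1)) × (paths (18, 1) → (21, 5)) = C(19, 18) · C(7, 3) = 19 · 35 = 665. Avoidance count = 65780 − 665 = 65115.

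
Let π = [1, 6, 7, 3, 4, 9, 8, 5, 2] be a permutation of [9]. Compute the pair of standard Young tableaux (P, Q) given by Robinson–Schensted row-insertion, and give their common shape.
P = [1, 2, 4, 5] / [3, 7, 8] / [6] / [9];  Q = [1, 2, 3, 6] / [4, 5, 7] / [8] / [9];  common shape = (4, 3, 1, 1)

Row-insert the values π_1, π_2, … into P one at a time, bumping the leftmost entry strictly greater than the inserted value down to the next row. The recording tableau Q records, in position (i, j), the step at which that cell was added to P.
  Insert 1 (step 1): P = [1];  Q = [1]
  Insert 6 (step 2): P = [1, 6];  Q = [1, 2]
  Insert 7 (step 3): P = [1, 6, 7];  Q = [1, 2, 3]
  Insert 3 (step 4): P = [1, 3, 7] / [6];  Q = [1, 2, 3] / [4]
  Insert 4 (step 5): P = [1, 3, 4] / [6, 7];  Q = [1, 2, 3] / [4, 5]
  Insert 9 (step 6): P = [1, 3, 4, 9] / [6, 7];  Q = [1, 2, 3, 6] / [4, 5]
  Insert 8 (step 7): P = [1, 3, 4, 8] / [6, 7, 9];  Q = [1, 2, 3, 6] / [4, 5, 7]
  Insert 5 (step 8): P = [1, 3, 4, 5] / [6, 7, 8] / [9];  Q = [1, 2, 3, 6] / [4, 5, 7] / [8]
  Insert 2 (step 9): P = [1, 2, 4, 5] / [3, 7, 8] / [6] / [9];  Q = [1, 2, 3, 6] / [4, 5, 7] / [8] / [9]
Final shape: (4, 3, 1, 1).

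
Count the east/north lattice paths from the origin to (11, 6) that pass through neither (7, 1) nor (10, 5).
Number of paths = 5922

Inclusion–exclusion. Total paths: C(17, 11) = 12376. Through P₁: C(8, 7)·C(9, 4) = 1008. Through P₂: C(15, 10)·C(2, 1) = 6006. Since P₁ is strictly southwest of P₂, a monotone path through both must visit P₁ then P₂; paths through both = C(8, 7)·C(7, 3)·C(2, 1) = 560. Avoid both = 12376 − 1008 − 6006 + 560 = 5922.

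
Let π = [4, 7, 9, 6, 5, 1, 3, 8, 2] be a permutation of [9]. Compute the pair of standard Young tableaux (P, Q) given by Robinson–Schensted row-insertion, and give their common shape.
P = [1, 2, 8] / [3, 5, 9] / [4] / [6] / [7];  Q = [1, 2, 3] / [4, 7, 8] / [5] / [6] / [9];  common shape = (3, 3, 1, 1, 1)

Row-insert the values π_1, π_2, … into P one at a time, bumping the leftmost entry strictly greater than the inserted value down to the next row. The recording tableau Q records, in position (i, j), the step at which that cell was added to P.
  Insert 4 (step 1): P = [4];  Q = [1]
  Insert 7 (step 2): P = [4, 7];  Q = [1, 2]
  Insert 9 (step 3): P = [4, 7, 9];  Q = [1, 2, 3]
  Insert 6 (step 4): P = [4, 6, 9] / [7];  Q = [1, 2, 3] / [4]
  Insert 5 (step 5): P = [4, 5, 9] / [6] / [7];  Q = [1, 2, 3] / [4] / [5]
  Insert 1 (step 6): P = [1, 5, 9] / [4] / [6] / [7];  Q = [1, 2, 3] / [4] / [5] / [6]
  Insert 3 (step 7): P = [1, 3, 9] / [4, 5] / [6] / [7];  Q = [1, 2, 3] / [4, 7] / [5] / [6]
  Insert 8 (step 8): P = [1, 3, 8] / [4, 5, 9] / [6] / [7];  Q = [1, 2, 3] / [4, 7, 8] / [5] / [6]
  Insert 2 (step 9): P = [1, 2, 8] / [3, 5, 9] / [4] / [6] / [7];  Q = [1, 2, 3] / [4, 7, 8] / [5] / [6] / [9]
Final shape: (3, 3, 1, 1, 1).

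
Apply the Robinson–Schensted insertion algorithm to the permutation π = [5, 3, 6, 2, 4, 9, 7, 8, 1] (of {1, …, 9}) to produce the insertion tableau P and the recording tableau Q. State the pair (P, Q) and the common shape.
P = [1, 4, 7, 8] / [2, 6, 9] / [3] / [5];  Q = [1, 3, 6, 8] / [2, 5, 7] / [4] / [9];  common shape = (4, 3, 1, 1)

Row-insert the values π_1, π_2, … into P one at a time, bumping the leftmost entry strictly greater than the inserted value down to the next row. The recording tableau Q records, in position (i, j), the step at which that cell was added to P.
  Insert 5 (step 1): P = [5];  Q = [1]
  Insert 3 (step 2): P = [3] / [5];  Q = [1] / [2]
  Insert 6 (step 3): P = [3, 6] / [5];  Q = [1, 3] / [2]
  Insert 2 (step 4): P = [2, 6] / [3] / [5];  Q = [1, 3] / [2] / [4]
  Insert 4 (step 5): P = [2, 4] / [3, 6] / [5];  Q = [1, 3] / [2, 5] / [4]
  Insert 9 (step 6): P = [2, 4, 9] / [3, 6] / [5];  Q = [1, 3, 6] / [2, 5] / [4]
  Insert 7 (step 7): P = [2, 4, 7] / [3, 6, 9] / [5];  Q = [1, 3, 6] / [2, 5, 7] / [4]
  Insert 8 (step 8): P = [2, 4, 7, 8] / [3, 6, 9] / [5];  Q = [1, 3, 6, 8] / [2, 5, 7] / [4]
  Insert 1 (step 9): P = [1, 4, 7, 8] / [2, 6, 9] / [3] / [5];  Q = [1, 3, 6, 8] / [2, 5, 7] / [4] / [9]
Final shape: (4, 3, 1, 1).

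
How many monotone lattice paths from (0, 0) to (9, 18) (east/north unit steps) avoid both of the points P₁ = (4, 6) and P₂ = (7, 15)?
Number of paths = 2143905

Inclusion–exclusion. Total paths: C(27, 9) = 4686825. Through P₁: C(10, 4)·C(17, 5) = 1299480. Through P₂: C(22, 7)·C(5, 2) = 1705440. Since P₁ is strictly southwest of P₂, a monotone path through both must visit P₁ then P₂; paths through both = C(10, 4)·C(12, 3)·C(5, 2) = 462000. Avoid both = 4686825 − 1299480 − 1705440 + 462000 = 2143905.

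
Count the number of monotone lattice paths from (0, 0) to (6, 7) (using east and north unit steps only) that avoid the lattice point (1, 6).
Number of paths = 1674

Total paths from (0, 0) to (6, 7): C(13, 6) = 1716. Paths through (1, 6): (paths (0, 0) → (1, 6)) × (paths (1, 6) → (6, 7)) = C(7, 1) · C(6, 5) = 7 · 6 = 42. Avoidance count = 1716 − 42 = 1674.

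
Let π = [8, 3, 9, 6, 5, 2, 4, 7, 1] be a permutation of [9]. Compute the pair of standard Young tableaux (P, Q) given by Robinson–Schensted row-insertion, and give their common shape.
P = [1, 4, 7] / [2, 5] / [3, 9] / [6] / [8];  Q = [1, 3, 8] / [2, 4] / [5, 7] / [6] / [9];  common shape = (3, 2, 2, 1, 1)

Row-insert the values π_1, π_2, … into P one at a time, bumping the leftmost entry strictly greater than the inserted value down to the next row. The recording tableau Q records, in position (i, j), the step at which that cell was added to P.
  Insert 8 (step 1): P = [8];  Q = [1]
  Insert 3 (step 2): P = [3] / [8];  Q = [1] / [2]
  Insert 9 (step 3): P = [3, 9] / [8];  Q = [1, 3] / [2]
  Insert 6 (step 4): P = [3, 6] / [8, 9];  Q = [1, 3] / [2, 4]
  Insert 5 (step 5): P = [3, 5] / [6, 9] / [8];  Q = [1, 3] / [2, 4] / [5]
  Insert 2 (step 6): P = [2, 5] / [3, 9] / [6] / [8];  Q = [1, 3] / [2, 4] / [5] / [6]
  Insert 4 (step 7): P = [2, 4] / [3, 5] / [6, 9] / [8];  Q = [1, 3] / [2, 4] / [5, 7] / [6]
  Insert 7 (step 8): P = [2, 4, 7] / [3, 5] / [6, 9] / [8];  Q = [1, 3, 8] / [2, 4] / [5, 7] / [6]
  Insert 1 (step 9): P = [1, 4, 7] / [2, 5] / [3, 9] / [6] / [8];  Q = [1, 3, 8] / [2, 4] / [5, 7] / [6] / [9]
Final shape: (3, 2, 2, 1, 1).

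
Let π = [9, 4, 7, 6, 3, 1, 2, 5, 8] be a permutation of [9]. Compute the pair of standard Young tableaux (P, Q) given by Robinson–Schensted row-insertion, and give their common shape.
P = [1, 2, 5, 8] / [3, 6] / [4] / [7] / [9];  Q = [1, 3, 8, 9] / [2, 7] / [4] / [5] / [6];  common shape = (4, 2, 1, 1, 1)

Row-insert the values π_1, π_2, … into P one at a time, bumping the leftmost entry strictly greater than the inserted value down to the next row. The recording tableau Q records, in position (i, j), the step at which that cell was added to P.
  Insert 9 (step 1): P = [9];  Q = [1]
  Insert 4 (step 2): P = [4] / [9];  Q = [1] / [2]
  Insert 7 (step 3): P = [4, 7] / [9];  Q = [1, 3] / [2]
  Insert 6 (step 4): P = [4, 6] / [7] / [9];  Q = [1, 3] / [2] / [4]
  Insert 3 (step 5): P = [3, 6] / [4] / [7] / [9];  Q = [1, 3] / [2] / [4] / [5]
  Insert 1 (step 6): P = [1, 6] / [3] / [4] / [7] / [9];  Q = [1, 3] / [2] / [4] / [5] / [6]
  Insert 2 (step 7): P = [1, 2] / [3, 6] / [4] / [7] / [9];  Q = [1, 3] / [2, 7] / [4] / [5] / [6]
  Insert 5 (step 8): P = [1, 2, 5] / [3, 6] / [4] / [7] / [9];  Q = [1, 3, 8] / [2, 7] / [4] / [5] / [6]
  Insert 8 (step 9): P = [1, 2, 5, 8] / [3, 6] / [4] / [7] / [9];  Q = [1, 3, 8, 9] / [2, 7] / [4] / [5] / [6]
Final shape: (4, 2, 1, 1, 1).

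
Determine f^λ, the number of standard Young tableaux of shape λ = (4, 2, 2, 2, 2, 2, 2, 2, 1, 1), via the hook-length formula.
# SYT of shape (4, 2, 2, 2, 2, 2, 2, 2, 1, 1) = 1534896

Hook-length formula: f^λ = n! / Π hook(c), product over all cells c of the Young diagram. For λ = (4, 2, 2, 2, 2, 2, 2, 2, 1, 1), n = 20 boxes. Hook lengths by row (left-to-right, top-to-bottom): [13, 10, 2, 1]; [10, 7]; [9, 6]; [8, 5]; [7, 4]; [6, 3]; [5, 2]; [4, 1]; [2]; [1]. Product of hooks = 1585059840000. So f^λ = 20! / 1585059840000 = 2432902008176640000 / 1585059840000 = 1534896.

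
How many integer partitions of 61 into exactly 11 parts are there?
p(61, 11 parts) = 80215

Partitions of n into exactly k parts are in bijection with partitions of n − k into at most k parts (subtract 1 from each part). So p(61, exactly 11) = p(50, parts ≤ 11). Computing via the recurrence p(m, j) = p(m, j−1) + p(m−j, j) gives 80215.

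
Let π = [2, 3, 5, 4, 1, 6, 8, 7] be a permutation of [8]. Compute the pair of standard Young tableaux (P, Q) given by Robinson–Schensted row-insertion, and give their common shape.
P = [1, 3, 4, 6, 7] / [2, 8] / [5];  Q = [1, 2, 3, 6, 7] / [4, 8] / [5];  common shape = (5, 2, 1)

Row-insert the values π_1, π_2, … into P one at a time, bumping the leftmost entry strictly greater than the inserted value down to the next row. The recording tableau Q records, in position (i, j), the step at which that cell was added to P.
  Insert 2 (step 1): P = [2];  Q = [1]
  Insert 3 (step 2): P = [2, 3];  Q = [1, 2]
  Insert 5 (step 3): P = [2, 3, 5];  Q = [1, 2, 3]
  Insert 4 (step 4): P = [2, 3, 4] / [5];  Q = [1, 2, 3] / [4]
  Insert 1 (step 5): P = [1, 3, 4] / [2] / [5];  Q = [1, 2, 3] / [4] / [5]
  Insert 6 (step 6): P = [1, 3, 4, 6] / [2] / [5];  Q = [1, 2, 3, 6] / [4] / [5]
  Insert 8 (step 7): P = [1, 3, 4, 6, 8] / [2] / [5];  Q = [1, 2, 3, 6, 7] / [4] / [5]
  Insert 7 (step 8): P = [1, 3, 4, 6, 7] / [2, 8] / [5];  Q = [1, 2, 3, 6, 7] / [4, 8] / [5]
Final shape: (5, 2, 1).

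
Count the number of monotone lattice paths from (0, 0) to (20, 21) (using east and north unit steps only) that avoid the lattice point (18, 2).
Number of paths = 269128897320

Total paths from (0, 0) to (20, 21): C(41, 20) = 269128937220. Paths through (18, 2): (paths (0, 0) → (18, 2)) × (paths (18, 2) → (20, 21)) = C(20, 18) · C(21, 2) = 190 · 210 = 39900. Avoidance count = 269128937220 − 39900 = 269128897320.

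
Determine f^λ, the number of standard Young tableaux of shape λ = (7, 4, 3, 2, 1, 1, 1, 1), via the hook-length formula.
# SYT of shape (7, 4, 3, 2, 1, 1, 1, 1) = 177365760

Hook-length formula: f^λ = n! / Π hook(c), product over all cells c of the Young diagram. For λ = (7, 4, 3, 2, 1, 1, 1, 1), n = 20 boxes. Hook lengths by row (left-to-right, top-to-bottom): [14, 9, 7, 5, 3, 2, 1]; [10, 5, 3, 1]; [8, 3, 1]; [6, 1]; [4]; [3]; [2]; [1]. Product of hooks = 13716864000. So f^λ = 20! / 13716864000 = 2432902008176640000 / 13716864000 = 177365760.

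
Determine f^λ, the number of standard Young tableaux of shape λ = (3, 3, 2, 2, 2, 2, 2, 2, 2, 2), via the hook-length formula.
# SYT of shape (3, 3, 2, 2, 2, 2, 2, 2, 2, 2) = 2645370

Hook-length formula: f^λ = n! / Π hook(c), product over all cells c of the Young diagram. For λ = (3, 3, 2, 2, 2, 2, 2, 2, 2, 2), n = 22 boxes. Hook lengths by row (left-to-right, top-to-bottom): [12, 11, 2]; [11, 10, 1]; [9, 8]; [8, 7]; [7, 6]; [6, 5]; [5, 4]; [4, 3]; [3, 2]; [2, 1]. Product of hooks = 424893579264000. So f^λ = 22! / 424893579264000 = 1124000727777607680000 / 424893579264000 = 2645370.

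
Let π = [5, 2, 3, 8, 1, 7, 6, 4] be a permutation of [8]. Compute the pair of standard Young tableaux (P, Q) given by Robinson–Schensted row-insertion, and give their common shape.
P = [1, 3, 4] / [2, 6] / [5, 7] / [8];  Q = [1, 3, 4] / [2, 6] / [5, 7] / [8];  common shape = (3, 2, 2, 1)

Row-insert the values π_1, π_2, … into P one at a time, bumping the leftmost entry strictly greater than the inserted value down to the next row. The recording tableau Q records, in position (i, j), the step at which that cell was added to P.
  Insert 5 (step 1): P = [5];  Q = [1]
  Insert 2 (step 2): P = [2] / [5];  Q = [1] / [2]
  Insert 3 (step 3): P = [2, 3] / [5];  Q = [1, 3] / [2]
  Insert 8 (step 4): P = [2, 3, 8] / [5];  Q = [1, 3, 4] / [2]
  Insert 1 (step 5): P = [1, 3, 8] / [2] / [5];  Q = [1, 3, 4] / [2] / [5]
  Insert 7 (step 6): P = [1, 3, 7] / [2, 8] / [5];  Q = [1, 3, 4] / [2, 6] / [5]
  Insert 6 (step 7): P = [1, 3, 6] / [2, 7] / [5, 8];  Q = [1, 3, 4] / [2, 6] / [5, 7]
  Insert 4 (step 8): P = [1, 3, 4] / [2, 6] / [5, 7] / [8];  Q = [1, 3, 4] / [2, 6] / [5, 7] / [8]
Final shape: (3, 2, 2, 1).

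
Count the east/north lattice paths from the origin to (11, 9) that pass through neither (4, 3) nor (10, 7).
Number of paths = 71606

Inclusion–exclusion. Total paths: C(20, 11) = 167960. Through P₁: C(7, 4)·C(13, 7) = 60060. Through P₂: C(17, 10)·C(3, 1) = 58344. Since P₁ is strictly southwest of P₂, a monotone path through both must visit P₁ then P₂; paths through both = C(7, 4)·C(10, 6)·C(3, 1) = 22050. Avoid both = 167960 − 60060 − 58344 + 22050 = 71606.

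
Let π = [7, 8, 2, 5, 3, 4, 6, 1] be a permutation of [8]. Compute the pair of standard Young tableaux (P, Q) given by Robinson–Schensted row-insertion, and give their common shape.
P = [1, 3, 4, 6] / [2, 8] / [5] / [7];  Q = [1, 2, 6, 7] / [3, 4] / [5] / [8];  common shape = (4, 2, 1, 1)

Row-insert the values π_1, π_2, … into P one at a time, bumping the leftmost entry strictly greater than the inserted value down to the next row. The recording tableau Q records, in position (i, j), the step at which that cell was added to P.
  Insert 7 (step 1): P = [7];  Q = [1]
  Insert 8 (step 2): P = [7, 8];  Q = [1, 2]
  Insert 2 (step 3): P = [2, 8] / [7];  Q = [1, 2] / [3]
  Insert 5 (step 4): P = [2, 5] / [7, 8];  Q = [1, 2] / [3, 4]
  Insert 3 (step 5): P = [2, 3] / [5, 8] / [7];  Q = [1, 2] / [3, 4] / [5]
  Insert 4 (step 6): P = [2, 3, 4] / [5, 8] / [7];  Q = [1, 2, 6] / [3, 4] / [5]
  Insert 6 (step 7): P = [2, 3, 4, 6] / [5, 8] / [7];  Q = [1, 2, 6, 7] / [3, 4] / [5]
  Insert 1 (step 8): P = [1, 3, 4, 6] / [2, 8] / [5] / [7];  Q = [1, 2, 6, 7] / [3, 4] / [5] / [8]
Final shape: (4, 2, 1, 1).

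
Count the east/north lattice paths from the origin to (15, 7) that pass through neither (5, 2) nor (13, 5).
Number of paths = 76863

Inclusion–exclusion. Total paths: C(22, 15) = 170544. Through P₁: C(7, 5)·C(15, 10) = 63063. Through P₂: C(18, 13)·C(4, 2) = 51408. Since P₁ is strictly southwest of P₂, a monotone path through both must visit P₁ then P₂; paths through both = C(7, 5)·C(11, 8)·C(4, 2) = 20790. Avoid both = 170544 − 63063 − 51408 + 20790 = 76863.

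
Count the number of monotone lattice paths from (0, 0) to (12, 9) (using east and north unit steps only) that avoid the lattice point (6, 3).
Number of paths = 216314

Total paths from (0, 0) to (12, 9): C(21, 12) = 293930. Paths through (6, 3): (paths (0, 0) → (6, 3)) × (paths (6, 3) → (12, 9)) = C(9, 6) · C(12, 6) = 84 · 924 = 77616. Avoidance count = 293930 − 77616 = 216314.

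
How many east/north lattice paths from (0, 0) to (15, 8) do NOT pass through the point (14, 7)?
Number of paths = 257754

Total paths from (0, 0) to (15, 8): C(23, 15) = 490314. Paths through (14, 7): (paths (0, 0) → (14, 7)) × (paths (14, 7) → (15, 8)) = C(21, 14) · C(2, 1) = 116280 · 2 = 232560. Avoidance count = 490314 − 232560 = 257754.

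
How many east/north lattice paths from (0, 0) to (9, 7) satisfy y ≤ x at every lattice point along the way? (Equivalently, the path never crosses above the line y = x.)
Number of paths = 3432

By the reflection principle (André's argument), the number of monotone paths to (9, 7) with n ≤ m that never go above y = x is C(16, 9) − C(16, 10) = 11440 − 8008 = 3432.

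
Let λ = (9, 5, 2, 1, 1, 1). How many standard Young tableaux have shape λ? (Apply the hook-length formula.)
# SYT of shape (9, 5, 2, 1, 1, 1) = 13302432

Hook-length formula: f^λ = n! / Π hook(c), product over all cells c of the Young diagram. For λ = (9, 5, 2, 1, 1, 1), n = 19 boxes. Hook lengths by row (left-to-right, top-to-bottom): [14, 10, 8, 7, 6, 4, 3, 2, 1]; [9, 5, 3, 2, 1]; [5, 1]; [3]; [2]; [1]. Product of hooks = 9144576000. So f^λ = 19! / 9144576000 = 121645100408832000 / 9144576000 = 13302432.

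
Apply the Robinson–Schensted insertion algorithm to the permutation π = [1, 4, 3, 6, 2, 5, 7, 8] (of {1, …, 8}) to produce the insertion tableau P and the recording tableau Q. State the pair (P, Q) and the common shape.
P = [1, 2, 5, 7, 8] / [3, 6] / [4];  Q = [1, 2, 4, 7, 8] / [3, 6] / [5];  common shape = (5, 2, 1)

Row-insert the values π_1, π_2, … into P one at a time, bumping the leftmost entry strictly greater than the inserted value down to the next row. The recording tableau Q records, in position (i, j), the step at which that cell was added to P.
  Insert 1 (step 1): P = [1];  Q = [1]
  Insert 4 (step 2): P = [1, 4];  Q = [1, 2]
  Insert 3 (step 3): P = [1, 3] / [4];  Q = [1, 2] / [3]
  Insert 6 (step 4): P = [1, 3, 6] / [4];  Q = [1, 2, 4] / [3]
  Insert 2 (step 5): P = [1, 2, 6] / [3] / [4];  Q = [1, 2, 4] / [3] / [5]
  Insert 5 (step 6): P = [1, 2, 5] / [3, 6] / [4];  Q = [1, 2, 4] / [3, 6] / [5]
  Insert 7 (step 7): P = [1, 2, 5, 7] / [3, 6] / [4];  Q = [1, 2, 4, 7] / [3, 6] / [5]
  Insert 8 (step 8): P = [1, 2, 5, 7, 8] / [3, 6] / [4];  Q = [1, 2, 4, 7, 8] / [3, 6] / [5]
Final shape: (5, 2, 1).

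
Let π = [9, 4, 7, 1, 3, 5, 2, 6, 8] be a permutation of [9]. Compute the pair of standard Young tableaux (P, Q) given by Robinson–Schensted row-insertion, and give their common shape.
P = [1, 2, 5, 6, 8] / [3, 7] / [4] / [9];  Q = [1, 3, 6, 8, 9] / [2, 5] / [4] / [7];  common shape = (5, 2, 1, 1)

Row-insert the values π_1, π_2, … into P one at a time, bumping the leftmost entry strictly greater than the inserted value down to the next row. The recording tableau Q records, in position (i, j), the step at which that cell was added to P.
  Insert 9 (step 1): P = [9];  Q = [1]
  Insert 4 (step 2): P = [4] / [9];  Q = [1] / [2]
  Insert 7 (step 3): P = [4, 7] / [9];  Q = [1, 3] / [2]
  Insert 1 (step 4): P = [1, 7] / [4] / [9];  Q = [1, 3] / [2] / [4]
  Insert 3 (step 5): P = [1, 3] / [4, 7] / [9];  Q = [1, 3] / [2, 5] / [4]
  Insert 5 (step 6): P = [1, 3, 5] / [4, 7] / [9];  Q = [1, 3, 6] / [2, 5] / [4]
  Insert 2 (step 7): P = [1, 2, 5] / [3, 7] / [4] / [9];  Q = [1, 3, 6] / [2, 5] / [4] / [7]
  Insert 6 (step 8): P = [1, 2, 5, 6] / [3, 7] / [4] / [9];  Q = [1, 3, 6, 8] / [2, 5] / [4] / [7]
  Insert 8 (step 9): P = [1, 2, 5, 6, 8] / [3, 7] / [4] / [9];  Q = [1, 3, 6, 8, 9] / [2, 5] / [4] / [7]
Final shape: (5, 2, 1, 1).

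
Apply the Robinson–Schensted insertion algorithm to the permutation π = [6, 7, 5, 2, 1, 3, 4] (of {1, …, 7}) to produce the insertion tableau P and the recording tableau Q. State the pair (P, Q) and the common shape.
P = [1, 3, 4] / [2, 7] / [5] / [6];  Q = [1, 2, 7] / [3, 6] / [4] / [5];  common shape = (3, 2, 1, 1)

Row-insert the values π_1, π_2, … into P one at a time, bumping the leftmost entry strictly greater than the inserted value down to the next row. The recording tableau Q records, in position (i, j), the step at which that cell was added to P.
  Insert 6 (step 1): P = [6];  Q = [1]
  Insert 7 (step 2): P = [6, 7];  Q = [1, 2]
  Insert 5 (step 3): P = [5, 7] / [6];  Q = [1, 2] / [3]
  Insert 2 (step 4): P = [2, 7] / [5] / [6];  Q = [1, 2] / [3] / [4]
  Insert 1 (step 5): P = [1, 7] / [2] / [5] / [6];  Q = [1, 2] / [3] / [4] / [5]
  Insert 3 (step 6): P = [1, 3] / [2, 7] / [5] / [6];  Q = [1, 2] / [3, 6] / [4] / [5]
  Insert 4 (step 7): P = [1, 3, 4] / [2, 7] / [5] / [6];  Q = [1, 2, 7] / [3, 6] / [4] / [5]
Final shape: (3, 2, 1, 1).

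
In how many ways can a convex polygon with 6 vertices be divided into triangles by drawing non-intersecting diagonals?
C_4 = 14

These polygon triangulations are counted by the Catalan number C_n = (1/(n + 1)) · C(2n, n). For n = 4: C_4 = (1/5) · C(8, 4) = 70/5 = 14.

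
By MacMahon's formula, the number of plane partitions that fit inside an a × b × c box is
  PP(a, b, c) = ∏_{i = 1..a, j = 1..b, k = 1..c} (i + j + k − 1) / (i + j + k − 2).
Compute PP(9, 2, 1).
PP(9, 2, 1) = 55

Evaluate the triple product over i = 1..9, j = 1..2, k = 1..1. The factors are (2/1) · (3/2) · (3/2) · (4/3) · (4/3) · (5/4) · (5/4) · (6/5) · … (18 factors total). The numerators and denominators telescope so the product is an integer; carrying out the multiplication exactly gives PP(9, 2, 1) = 55.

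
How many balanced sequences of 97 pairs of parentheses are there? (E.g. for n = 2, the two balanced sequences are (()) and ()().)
C_97 = 14657929356129575437016877846657032761712954950899755100

These balanced parentheses are counted by the Catalan number C_n = (1/(n + 1)) · C(2n, n). For n = 97: C_97 = (1/98) · C(194, 97) = 1436477076900698392827654028972389210647869585188175999800/98 = 14657929356129575437016877846657032761712954950899755100.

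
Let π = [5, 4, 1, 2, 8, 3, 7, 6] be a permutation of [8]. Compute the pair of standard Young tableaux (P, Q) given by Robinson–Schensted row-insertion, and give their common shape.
P = [1, 2, 3, 6] / [4, 7] / [5, 8];  Q = [1, 4, 5, 7] / [2, 6] / [3, 8];  common shape = (4, 2, 2)

Row-insert the values π_1, π_2, … into P one at a time, bumping the leftmost entry strictly greater than the inserted value down to the next row. The recording tableau Q records, in position (i, j), the step at which that cell was added to P.
  Insert 5 (step 1): P = [5];  Q = [1]
  Insert 4 (step 2): P = [4] / [5];  Q = [1] / [2]
  Insert 1 (step 3): P = [1] / [4] / [5];  Q = [1] / [2] / [3]
  Insert 2 (step 4): P = [1, 2] / [4] / [5];  Q = [1, 4] / [2] / [3]
  Insert 8 (step 5): P = [1, 2, 8] / [4] / [5];  Q = [1, 4, 5] / [2] / [3]
  Insert 3 (step 6): P = [1, 2, 3] / [4, 8] / [5];  Q = [1, 4, 5] / [2, 6] / [3]
  Insert 7 (step 7): P = [1, 2, 3, 7] / [4, 8] / [5];  Q = [1, 4, 5, 7] / [2, 6] / [3]
  Insert 6 (step 8): P = [1, 2, 3, 6] / [4, 7] / [5, 8];  Q = [1, 4, 5, 7] / [2, 6] / [3, 8]
Final shape: (4, 2, 2).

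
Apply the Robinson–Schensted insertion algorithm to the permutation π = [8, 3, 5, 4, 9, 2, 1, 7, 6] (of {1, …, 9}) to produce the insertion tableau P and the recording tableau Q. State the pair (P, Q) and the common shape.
P = [1, 4, 6] / [2, 7] / [3, 9] / [5] / [8];  Q = [1, 3, 5] / [2, 8] / [4, 9] / [6] / [7];  common shape = (3, 2, 2, 1, 1)

Row-insert the values π_1, π_2, … into P one at a time, bumping the leftmost entry strictly greater than the inserted value down to the next row. The recording tableau Q records, in position (i, j), the step at which that cell was added to P.
  Insert 8 (step 1): P = [8];  Q = [1]
  Insert 3 (step 2): P = [3] / [8];  Q = [1] / [2]
  Insert 5 (step 3): P = [3, 5] / [8];  Q = [1, 3] / [2]
  Insert 4 (step 4): P = [3, 4] / [5] / [8];  Q = [1, 3] / [2] / [4]
  Insert 9 (step 5): P = [3, 4, 9] / [5] / [8];  Q = [1, 3, 5] / [2] / [4]
  Insert 2 (step 6): P = [2, 4, 9] / [3] / [5] / [8];  Q = [1, 3, 5] / [2] / [4] / [6]
  Insert 1 (step 7): P = [1, 4, 9] / [2] / [3] / [5] / [8];  Q = [1, 3, 5] / [2] / [4] / [6] / [7]
  Insert 7 (step 8): P = [1, 4, 7] / [2, 9] / [3] / [5] / [8];  Q = [1, 3, 5] / [2, 8] / [4] / [6] / [7]
  Insert 6 (step 9): P = [1, 4, 6] / [2, 7] / [3, 9] / [5] / [8];  Q = [1, 3, 5] / [2, 8] / [4, 9] / [6] / [7]
Final shape: (3, 2, 2, 1, 1).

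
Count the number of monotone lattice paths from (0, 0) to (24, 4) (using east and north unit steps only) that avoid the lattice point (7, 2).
Number of paths = 14319

Total paths from (0, 0) to (24, 4): C(28, 24) = 20475. Paths through (7, 2): (paths (0, 0) → (7, 2)) × (paths (7, 2) → (24, 4)) = C(9, 7) · C(19, 17) = 36 · 171 = 6156. Avoidance count = 20475 − 6156 = 14319.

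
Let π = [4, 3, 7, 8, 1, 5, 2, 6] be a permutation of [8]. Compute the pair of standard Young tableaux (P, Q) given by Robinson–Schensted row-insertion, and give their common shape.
P = [1, 2, 6] / [3, 5, 8] / [4, 7];  Q = [1, 3, 4] / [2, 6, 8] / [5, 7];  common shape = (3, 3, 2)

Row-insert the values π_1, π_2, … into P one at a time, bumping the leftmost entry strictly greater than the inserted value down to the next row. The recording tableau Q records, in position (i, j), the step at which that cell was added to P.
  Insert 4 (step 1): P = [4];  Q = [1]
  Insert 3 (step 2): P = [3] / [4];  Q = [1] / [2]
  Insert 7 (step 3): P = [3, 7] / [4];  Q = [1, 3] / [2]
  Insert 8 (step 4): P = [3, 7, 8] / [4];  Q = [1, 3, 4] / [2]
  Insert 1 (step 5): P = [1, 7, 8] / [3] / [4];  Q = [1, 3, 4] / [2] / [5]
  Insert 5 (step 6): P = [1, 5, 8] / [3, 7] / [4];  Q = [1, 3, 4] / [2, 6] / [5]
  Insert 2 (step 7): P = [1, 2, 8] / [3, 5] / [4, 7];  Q = [1, 3, 4] / [2, 6] / [5, 7]
  Insert 6 (step 8): P = [1, 2, 6] / [3, 5, 8] / [4, 7];  Q = [1, 3, 4] / [2, 6, 8] / [5, 7]
Final shape: (3, 3, 2).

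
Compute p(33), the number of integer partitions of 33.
p(33) = 10143

Compute p(n) via the recurrence p(n, m) = p(n, m−1) + p(n−m, m), where p(n, m) counts partitions of n with all parts ≤ m and p(n) = p(n, n). The base cases are p(0, m) = 1 and p(n, 0) = 0 for n > 0. Filling the table yields p(33) = 10143. (Euler's pentagonal recurrence is an alternative.)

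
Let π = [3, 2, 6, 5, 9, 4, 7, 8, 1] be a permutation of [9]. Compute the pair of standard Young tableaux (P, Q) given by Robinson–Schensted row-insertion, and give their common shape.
P = [1, 4, 7, 8] / [2, 5, 9] / [3] / [6];  Q = [1, 3, 5, 8] / [2, 4, 7] / [6] / [9];  common shape = (4, 3, 1, 1)

Row-insert the values π_1, π_2, … into P one at a time, bumping the leftmost entry strictly greater than the inserted value down to the next row. The recording tableau Q records, in position (i, j), the step at which that cell was added to P.
  Insert 3 (step 1): P = [3];  Q = [1]
  Insert 2 (step 2): P = [2] / [3];  Q = [1] / [2]
  Insert 6 (step 3): P = [2, 6] / [3];  Q = [1, 3] / [2]
  Insert 5 (step 4): P = [2, 5] / [3, 6];  Q = [1, 3] / [2, 4]
  Insert 9 (step 5): P = [2, 5, 9] / [3, 6];  Q = [1, 3, 5] / [2, 4]
  Insert 4 (step 6): P = [2, 4, 9] / [3, 5] / [6];  Q = [1, 3, 5] / [2, 4] / [6]
  Insert 7 (step 7): P = [2, 4, 7] / [3, 5, 9] / [6];  Q = [1, 3, 5] / [2, 4, 7] / [6]
  Insert 8 (step 8): P = [2, 4, 7, 8] / [3, 5, 9] / [6];  Q = [1, 3, 5, 8] / [2, 4, 7] / [6]
  Insert 1 (step 9): P = [1, 4, 7, 8] / [2, 5, 9] / [3] / [6];  Q = [1, 3, 5, 8] / [2, 4, 7] / [6] / [9]
Final shape: (4, 3, 1, 1).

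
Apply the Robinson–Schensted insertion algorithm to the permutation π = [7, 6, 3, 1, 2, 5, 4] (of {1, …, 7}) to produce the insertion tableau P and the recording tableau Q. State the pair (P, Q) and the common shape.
P = [1, 2, 4] / [3, 5] / [6] / [7];  Q = [1, 5, 6] / [2, 7] / [3] / [4];  common shape = (3, 2, 1, 1)

Row-insert the values π_1, π_2, … into P one at a time, bumping the leftmost entry strictly greater than the inserted value down to the next row. The recording tableau Q records, in position (i, j), the step at which that cell was added to P.
  Insert 7 (step 1): P = [7];  Q = [1]
  Insert 6 (step 2): P = [6] / [7];  Q = [1] / [2]
  Insert 3 (step 3): P = [3] / [6] / [7];  Q = [1] / [2] / [3]
  Insert 1 (step 4): P = [1] / [3] / [6] / [7];  Q = [1] / [2] / [3] / [4]
  Insert 2 (step 5): P = [1, 2] / [3] / [6] / [7];  Q = [1, 5] / [2] / [3] / [4]
  Insert 5 (step 6): P = [1, 2, 5] / [3] / [6] / [7];  Q = [1, 5, 6] / [2] / [3] / [4]
  Insert 4 (step 7): P = [1, 2, 4] / [3, 5] / [6] / [7];  Q = [1, 5, 6] / [2, 7] / [3] / [4]
Final shape: (3, 2, 1, 1).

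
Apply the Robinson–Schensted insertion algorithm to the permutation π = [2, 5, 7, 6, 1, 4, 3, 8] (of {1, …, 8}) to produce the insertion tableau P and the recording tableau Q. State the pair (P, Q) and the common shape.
P = [1, 3, 6, 8] / [2, 4] / [5] / [7];  Q = [1, 2, 3, 8] / [4, 6] / [5] / [7];  common shape = (4, 2, 1, 1)

Row-insert the values π_1, π_2, … into P one at a time, bumping the leftmost entry strictly greater than the inserted value down to the next row. The recording tableau Q records, in position (i, j), the step at which that cell was added to P.
  Insert 2 (step 1): P = [2];  Q = [1]
  Insert 5 (step 2): P = [2, 5];  Q = [1, 2]
  Insert 7 (step 3): P = [2, 5, 7];  Q = [1, 2, 3]
  Insert 6 (step 4): P = [2, 5, 6] / [7];  Q = [1, 2, 3] / [4]
  Insert 1 (step 5): P = [1, 5, 6] / [2] / [7];  Q = [1, 2, 3] / [4] / [5]
  Insert 4 (step 6): P = [1, 4, 6] / [2, 5] / [7];  Q = [1, 2, 3] / [4, 6] / [5]
  Insert 3 (step 7): P = [1, 3, 6] / [2, 4] / [5] / [7];  Q = [1, 2, 3] / [4, 6] / [5] / [7]
  Insert 8 (step 8): P = [1, 3, 6, 8] / [2, 4] / [5] / [7];  Q = [1, 2, 3, 8] / [4, 6] / [5] / [7]
Final shape: (4, 2, 1, 1).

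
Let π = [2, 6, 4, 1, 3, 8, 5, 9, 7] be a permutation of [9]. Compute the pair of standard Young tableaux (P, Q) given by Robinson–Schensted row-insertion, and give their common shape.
P = [1, 3, 5, 7] / [2, 4, 8, 9] / [6];  Q = [1, 2, 6, 8] / [3, 5, 7, 9] / [4];  common shape = (4, 4, 1)

Row-insert the values π_1, π_2, … into P one at a time, bumping the leftmost entry strictly greater than the inserted value down to the next row. The recording tableau Q records, in position (i, j), the step at which that cell was added to P.
  Insert 2 (step 1): P = [2];  Q = [1]
  Insert 6 (step 2): P = [2, 6];  Q = [1, 2]
  Insert 4 (step 3): P = [2, 4] / [6];  Q = [1, 2] / [3]
  Insert 1 (step 4): P = [1, 4] / [2] / [6];  Q = [1, 2] / [3] / [4]
  Insert 3 (step 5): P = [1, 3] / [2, 4] / [6];  Q = [1, 2] / [3, 5] / [4]
  Insert 8 (step 6): P = [1, 3, 8] / [2, 4] / [6];  Q = [1, 2, 6] / [3, 5] / [4]
  Insert 5 (step 7): P = [1, 3, 5] / [2, 4, 8] / [6];  Q = [1, 2, 6] / [3, 5, 7] / [4]
  Insert 9 (step 8): P = [1, 3, 5, 9] / [2, 4, 8] / [6];  Q = [1, 2, 6, 8] / [3, 5, 7] / [4]
  Insert 7 (step 9): P = [1, 3, 5, 7] / [2, 4, 8, 9] / [6];  Q = [1, 2, 6, 8] / [3, 5, 7, 9] / [4]
Final shape: (4, 4, 1).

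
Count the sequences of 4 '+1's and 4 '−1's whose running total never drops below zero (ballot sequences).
C_4 = 14

These ballot sequences are counted by the Catalan number C_n = (1/(n + 1)) · C(2n, n). For n = 4: C_4 = (1/5) · C(8, 4) = 70/5 = 14.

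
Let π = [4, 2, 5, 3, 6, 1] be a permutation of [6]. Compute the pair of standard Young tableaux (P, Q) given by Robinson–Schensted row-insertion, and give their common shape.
P = [1, 3, 6] / [2, 5] / [4];  Q = [1, 3, 5] / [2, 4] / [6];  common shape = (3, 2, 1)

Row-insert the values π_1, π_2, … into P one at a time, bumping the leftmost entry strictly greater than the inserted value down to the next row. The recording tableau Q records, in position (i, j), the step at which that cell was added to P.
  Insert 4 (step 1): P = [4];  Q = [1]
  Insert 2 (step 2): P = [2] / [4];  Q = [1] / [2]
  Insert 5 (step 3): P = [2, 5] / [4];  Q = [1, 3] / [2]
  Insert 3 (step 4): P = [2, 3] / [4, 5];  Q = [1, 3] / [2, 4]
  Insert 6 (step 5): P = [2, 3, 6] / [4, 5];  Q = [1, 3, 5] / [2, 4]
  Insert 1 (step 6): P = [1, 3, 6] / [2, 5] / [4];  Q = [1, 3, 5] / [2, 4] / [6]
Final shape: (3, 2, 1).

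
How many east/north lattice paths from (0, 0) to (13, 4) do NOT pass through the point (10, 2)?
Number of paths = 1720

Total paths from (0, 0) to (13, 4): C(17, 13) = 2380. Paths through (10, 2): (paths (0, 0) → (10, 2)) × (paths (10, 2) → (13, 4)) = C(12, 10) · C(5, 3) = 66 · 10 = 660. Avoidance count = 2380 − 660 = 1720.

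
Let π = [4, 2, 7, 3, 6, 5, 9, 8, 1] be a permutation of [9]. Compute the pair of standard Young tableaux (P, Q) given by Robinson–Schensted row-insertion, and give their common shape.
P = [1, 3, 5, 8] / [2, 6, 9] / [4] / [7];  Q = [1, 3, 5, 7] / [2, 4, 8] / [6] / [9];  common shape = (4, 3, 1, 1)

Row-insert the values π_1, π_2, … into P one at a time, bumping the leftmost entry strictly greater than the inserted value down to the next row. The recording tableau Q records, in position (i, j), the step at which that cell was added to P.
  Insert 4 (step 1): P = [4];  Q = [1]
  Insert 2 (step 2): P = [2] / [4];  Q = [1] / [2]
  Insert 7 (step 3): P = [2, 7] / [4];  Q = [1, 3] / [2]
  Insert 3 (step 4): P = [2, 3] / [4, 7];  Q = [1, 3] / [2, 4]
  Insert 6 (step 5): P = [2, 3, 6] / [4, 7];  Q = [1, 3, 5] / [2, 4]
  Insert 5 (step 6): P = [2, 3, 5] / [4, 6] / [7];  Q = [1, 3, 5] / [2, 4] / [6]
  Insert 9 (step 7): P = [2, 3, 5, 9] / [4, 6] / [7];  Q = [1, 3, 5, 7] / [2, 4] / [6]
  Insert 8 (step 8): P = [2, 3, 5, 8] / [4, 6, 9] / [7];  Q = [1, 3, 5, 7] / [2, 4, 8] / [6]
  Insert 1 (step 9): P = [1, 3, 5, 8] / [2, 6, 9] / [4] / [7];  Q = [1, 3, 5, 7] / [2, 4, 8] / [6] / [9]
Final shape: (4, 3, 1, 1).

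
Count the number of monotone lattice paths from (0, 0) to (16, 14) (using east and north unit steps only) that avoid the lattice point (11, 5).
Number of paths = 136677939

Total paths from (0, 0) to (16, 14): C(30, 16) = 145422675. Paths through (11, 5): (paths (0, 0) → (11, 5)) × (paths (11, 5) → (16, 14)) = C(16, 11) · C(14, 5) = 4368 · 2002 = 8744736. Avoidance count = 145422675 − 8744736 = 136677939.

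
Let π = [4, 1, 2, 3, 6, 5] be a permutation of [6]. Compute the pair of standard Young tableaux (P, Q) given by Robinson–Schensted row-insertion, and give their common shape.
P = [1, 2, 3, 5] / [4, 6];  Q = [1, 3, 4, 5] / [2, 6];  common shape = (4, 2)

Row-insert the values π_1, π_2, … into P one at a time, bumping the leftmost entry strictly greater than the inserted value down to the next row. The recording tableau Q records, in position (i, j), the step at which that cell was added to P.
  Insert 4 (step 1): P = [4];  Q = [1]
  Insert 1 (step 2): P = [1] / [4];  Q = [1] / [2]
  Insert 2 (step 3): P = [1, 2] / [4];  Q = [1, 3] / [2]
  Insert 3 (step 4): P = [1, 2, 3] / [4];  Q = [1, 3, 4] / [2]
  Insert 6 (step 5): P = [1, 2, 3, 6] / [4];  Q = [1, 3, 4, 5] / [2]
  Insert 5 (step 6): P = [1, 2, 3, 5] / [4, 6];  Q = [1, 3, 4, 5] / [2, 6]
Final shape: (4, 2).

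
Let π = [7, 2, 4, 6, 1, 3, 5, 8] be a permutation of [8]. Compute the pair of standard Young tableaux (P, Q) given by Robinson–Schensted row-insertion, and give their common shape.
P = [1, 3, 5, 8] / [2, 4, 6] / [7];  Q = [1, 3, 4, 8] / [2, 6, 7] / [5];  common shape = (4, 3, 1)

Row-insert the values π_1, π_2, … into P one at a time, bumping the leftmost entry strictly greater than the inserted value down to the next row. The recording tableau Q records, in position (i, j), the step at which that cell was added to P.
  Insert 7 (step 1): P = [7];  Q = [1]
  Insert 2 (step 2): P = [2] / [7];  Q = [1] / [2]
  Insert 4 (step 3): P = [2, 4] / [7];  Q = [1, 3] / [2]
  Insert 6 (step 4): P = [2, 4, 6] / [7];  Q = [1, 3, 4] / [2]
  Insert 1 (step 5): P = [1, 4, 6] / [2] / [7];  Q = [1, 3, 4] / [2] / [5]
  Insert 3 (step 6): P = [1, 3, 6] / [2, 4] / [7];  Q = [1, 3, 4] / [2, 6] / [5]
  Insert 5 (step 7): P = [1, 3, 5] / [2, 4, 6] / [7];  Q = [1, 3, 4] / [2, 6, 7] / [5]
  Insert 8 (step 8): P = [1, 3, 5, 8] / [2, 4, 6] / [7];  Q = [1, 3, 4, 8] / [2, 6, 7] / [5]
Final shape: (4, 3, 1).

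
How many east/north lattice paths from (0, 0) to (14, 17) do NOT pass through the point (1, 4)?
Number of paths = 213179525

Total paths from (0, 0) to (14, 17): C(31, 14) = 265182525. Paths through (1, 4): (paths (0, 0) → (1, 4)) × (paths (1, 4) → (14, 17)) = C(5, 1) · C(26, 13) = 5 · 10400600 = 52003000. Avoidance count = 265182525 − 52003000 = 213179525.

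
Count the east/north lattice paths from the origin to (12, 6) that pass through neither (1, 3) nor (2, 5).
Number of paths = 17009

Inclusion–exclusion. Total paths: C(18, 12) = 18564. Through P₁: C(4, 1)·C(14, 11) = 1456. Through P₂: C(7, 2)·C(11, 10) = 231. Since P₁ is strictly southwest of P₂, a monotone path through both must visit P₁ then P₂; paths through both = C(4, 1)·C(3, 1)·C(11, 10) = 132. Avoid both = 18564 − 1456 − 231 + 132 = 17009.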